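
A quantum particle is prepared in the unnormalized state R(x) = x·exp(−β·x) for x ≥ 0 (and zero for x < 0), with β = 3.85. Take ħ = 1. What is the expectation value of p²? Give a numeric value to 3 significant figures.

14.8

p² R = −ħ² d²R/dx²; ⟨p²⟩ = −ħ² ∫ R*·R'' dx / ∫|R|² dx.
Differentiate x·exp(−β·x) with the product rule; every integrand then reduces to terms xʲ·e^(−2βx) on [0, ∞), with ∫₀^∞ xʲ·e^(−2βx) dx = j!/(2β)^(j+1).
State is unnormalized: ∫|R|² dx = 0.0043808, and ∫R*·(−ħ² R'') dx = 0.064935, so ⟨p²⟩ = 0.064935 / 0.0043808.
⟨p²⟩ = 14.823.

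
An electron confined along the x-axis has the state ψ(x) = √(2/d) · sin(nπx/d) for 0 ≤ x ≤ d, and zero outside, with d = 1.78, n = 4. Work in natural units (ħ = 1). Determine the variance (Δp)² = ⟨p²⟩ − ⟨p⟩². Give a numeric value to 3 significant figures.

Compute ⟨p⟩ and ⟨p²⟩ separately; (Δp)² = ⟨p²⟩ − ⟨p⟩².
d/dx sin(nπx/d) = (nπ/d)·cos(nπx/d) and d²/dx² sin(nπx/d) = −(nπ/d)²·sin(nπx/d); on 0 ≤ x ≤ d, ∫sin²(nπx/d) dx = d/2 and ∫sin(nπx/d)·cos(nπx/d) dx = 0.
⟨p⟩ = 0.0000 and ⟨p²⟩ = 49.840.
(Δp)² = 49.840 − (0.0000)² = 49.840.

49.8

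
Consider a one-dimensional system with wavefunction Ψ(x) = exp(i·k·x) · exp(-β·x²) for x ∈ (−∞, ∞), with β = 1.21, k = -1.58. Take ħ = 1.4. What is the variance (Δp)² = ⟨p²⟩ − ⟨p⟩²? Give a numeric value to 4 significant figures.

2.372

Compute ⟨p⟩ and ⟨p²⟩ separately; (Δp)² = ⟨p²⟩ − ⟨p⟩².
Gaussian moments: ∫x^(2j)·e^(−2βx²) dx = (2j−1)!!/(4β)^j · √(π/(2β)), odd powers integrate to 0; here √(π/(2β)) = 1.1394. Derivatives: Ψ′ = (ik − 2βx)·Ψ, Ψ″ = ((ik − 2βx)² − 2β)·Ψ; the odd-in-x pieces drop out.
Normalization: ∫|Ψ|² dx = 1.1394.
⟨p⟩ = -2.2120 and ⟨p²⟩ = 7.2645.
(Δp)² = 7.2645 − (-2.2120)² = 2.3716.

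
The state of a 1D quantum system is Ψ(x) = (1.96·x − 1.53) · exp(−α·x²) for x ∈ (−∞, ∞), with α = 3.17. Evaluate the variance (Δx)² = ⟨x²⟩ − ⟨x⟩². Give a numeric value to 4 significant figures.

Compute ⟨x⟩ and ⟨x²⟩ separately, then (Δx)² = ⟨x²⟩ − ⟨x⟩².
Expand each integrand as polynomial × e^(−2αx²) and use ∫x^(2j)·e^(−2αx²) dx = (2j−1)!!/(4α)^j · √(π/(2α)), odd powers → 0; here √(π/(2α)) = 0.70393.
Normalization: ∫|Ψ|² dx = 1.8611.
⟨x⟩ = -0.17890 and ⟨x²⟩ = 0.096939.
(Δx)² = 0.096939 − (-0.17890)² = 0.064932.

0.06493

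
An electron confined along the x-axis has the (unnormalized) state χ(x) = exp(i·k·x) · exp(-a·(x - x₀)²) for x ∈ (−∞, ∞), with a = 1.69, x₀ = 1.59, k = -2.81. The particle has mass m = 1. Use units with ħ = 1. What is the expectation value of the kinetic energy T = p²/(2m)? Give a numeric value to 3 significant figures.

4.79

T = −(ħ²/2m) d²/dx², so ⟨T⟩ = −(ħ²/2m) ∫ χ*·χ'' dx / ∫|χ|² dx; with m = 1.
Gaussian moments (u = x − x₀): ∫u^(2j)·e^(−2au²) du = (2j−1)!!/(4a)^j · √(π/(2a)), odd powers integrate to 0; here √(π/(2a)) = 0.96409. Derivatives: χ′ = (ik − 2au)·χ, χ″ = ((ik − 2au)² − 2a)·χ; the odd-in-u pieces drop out.
State is unnormalized: ∫|χ|² dx = 0.96409, and ∫χ*·(−ħ²/2m · χ'') dx = 4.6209, so ⟨T⟩ = 4.6209 / 0.96409.
⟨T⟩ = 4.7931.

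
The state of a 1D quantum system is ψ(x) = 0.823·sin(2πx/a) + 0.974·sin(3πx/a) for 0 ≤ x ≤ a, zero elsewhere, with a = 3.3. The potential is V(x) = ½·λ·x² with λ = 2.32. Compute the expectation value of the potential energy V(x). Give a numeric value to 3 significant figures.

⟨V⟩ = ∫ V(x)·|ψ|² dx / ∫|ψ|² dx.
On 0 ≤ x ≤ a (j ≠ l): ∫sin²(jπx/a) dx = a/2, ∫sin(jπx/a)·sin(lπx/a) dx = 0; diagonal moments ∫x·sin²(jπx/a) dx = a²/4, ∫x²·sin²(jπx/a) dx = a³·(1/6 − 1/(4j²π²)); cross terms ∫x·sin(jπx/a)·sin(lπx/a) dx = 0 for j + l even and −4jla²/(π²(j² − l²)²) for j + l odd, ∫x²·sin(jπx/a)·sin(lπx/a) dx = (−1)^(j+l)·4jla³/(π²(j² − l²)²); higher powers the same way via product-to-sum and parts.
State is unnormalized: ∫|ψ|² dx = 2.6829, and ∫ψ*·V(x)·ψ dx = 4.5064, so ⟨V⟩ = 4.5064 / 2.6829.
⟨V⟩ = 1.6797.

1.68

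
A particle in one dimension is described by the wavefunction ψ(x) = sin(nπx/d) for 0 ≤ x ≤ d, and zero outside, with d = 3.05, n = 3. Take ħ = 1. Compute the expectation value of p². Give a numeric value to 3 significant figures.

p² ψ = −ħ² d²ψ/dx²; ⟨p²⟩ = −ħ² ∫ ψ*·ψ'' dx / ∫|ψ|² dx.
d/dx sin(nπx/d) = (nπ/d)·cos(nπx/d) and d²/dx² sin(nπx/d) = −(nπ/d)²·sin(nπx/d); on 0 ≤ x ≤ d, ∫sin²(nπx/d) dx = d/2 and ∫sin(nπx/d)·cos(nπx/d) dx = 0.
State is unnormalized: ∫|ψ|² dx = 1.5250, and ∫ψ*·(−ħ² ψ'') dx = 14.562, so ⟨p²⟩ = 14.562 / 1.5250.
⟨p²⟩ = 9.5487.

9.55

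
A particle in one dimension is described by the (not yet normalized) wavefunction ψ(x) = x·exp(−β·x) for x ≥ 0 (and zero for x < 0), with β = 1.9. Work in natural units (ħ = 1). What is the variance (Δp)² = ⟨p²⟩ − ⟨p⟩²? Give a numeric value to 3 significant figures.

Compute ⟨p⟩ and ⟨p²⟩ separately; (Δp)² = ⟨p²⟩ − ⟨p⟩².
Differentiate x·exp(−β·x) with the product rule; every integrand then reduces to terms xʲ·e^(−2βx) on [0, ∞), with ∫₀^∞ xʲ·e^(−2βx) dx = j!/(2β)^(j+1).
Normalization: ∫|ψ|² dx = 0.036448.
⟨p⟩ = 0.0000 and ⟨p²⟩ = 3.6100.
(Δp)² = 3.6100 − (0.0000)² = 3.6100.

3.61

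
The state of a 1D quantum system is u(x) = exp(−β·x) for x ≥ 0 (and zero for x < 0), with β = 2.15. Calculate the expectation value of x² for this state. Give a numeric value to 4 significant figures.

0.1082

⟨x²⟩ = ∫ x²·|u|² dx / ∫|u|² dx (integrals over the domain).
Every integrand reduces to terms xʲ·e^(−2βx) on [0, ∞); use ∫₀^∞ xʲ·e^(−2βx) dx = j!/(2β)^(j+1).
State is unnormalized: ∫|u|² dx = 0.23256, and ∫u*·x²·u dx = 0.025155, so ⟨x²⟩ = 0.025155 / 0.23256.
⟨x²⟩ = 0.10817.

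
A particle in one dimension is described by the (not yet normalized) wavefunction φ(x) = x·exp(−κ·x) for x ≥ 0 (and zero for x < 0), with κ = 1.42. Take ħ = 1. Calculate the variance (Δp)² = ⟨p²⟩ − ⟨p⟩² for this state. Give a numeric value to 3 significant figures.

2.02

Compute ⟨p⟩ and ⟨p²⟩ separately; (Δp)² = ⟨p²⟩ − ⟨p⟩².
Differentiate x·exp(−κ·x) with the product rule; every integrand then reduces to terms xʲ·e^(−2κx) on [0, ∞), with ∫₀^∞ xʲ·e^(−2κx) dx = j!/(2κ)^(j+1).
Normalization: ∫|φ|² dx = 0.087312.
⟨p⟩ = 0.0000 and ⟨p²⟩ = 2.0164.
(Δp)² = 2.0164 − (0.0000)² = 2.0164.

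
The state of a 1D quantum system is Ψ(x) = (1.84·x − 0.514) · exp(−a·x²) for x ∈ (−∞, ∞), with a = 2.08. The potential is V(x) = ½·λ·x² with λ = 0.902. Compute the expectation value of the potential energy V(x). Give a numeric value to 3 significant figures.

⟨V⟩ = ∫ V(x)·|Ψ|² dx / ∫|Ψ|² dx.
Expand each integrand as polynomial × e^(−2ax²) and use ∫x^(2j)·e^(−2ax²) dx = (2j−1)!!/(4a)^j · √(π/(2a)), odd powers → 0; here √(π/(2a)) = 0.86902.
State is unnormalized: ∫|Ψ|² dx = 0.58321, and ∫Ψ*·V(x)·Ψ dx = 0.069952, so ⟨V⟩ = 0.069952 / 0.58321.
⟨V⟩ = 0.11994.

0.120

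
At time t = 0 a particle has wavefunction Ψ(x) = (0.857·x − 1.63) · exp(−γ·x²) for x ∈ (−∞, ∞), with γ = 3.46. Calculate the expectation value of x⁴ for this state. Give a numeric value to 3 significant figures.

⟨x⁴⟩ = ∫ x⁴·|Ψ|² dx / ∫|Ψ|² dx (integrals over the domain).
Expand each integrand as polynomial × e^(−2γx²) and use ∫x^(2j)·e^(−2γx²) dx = (2j−1)!!/(4γ)^j · √(π/(2γ)), odd powers → 0; here √(π/(2γ)) = 0.67379.
State is unnormalized: ∫|Ψ|² dx = 1.8259, and ∫Ψ*·x⁴·Ψ dx = 0.030838, so ⟨x⁴⟩ = 0.030838 / 1.8259.
⟨x⁴⟩ = 0.016889.

0.0169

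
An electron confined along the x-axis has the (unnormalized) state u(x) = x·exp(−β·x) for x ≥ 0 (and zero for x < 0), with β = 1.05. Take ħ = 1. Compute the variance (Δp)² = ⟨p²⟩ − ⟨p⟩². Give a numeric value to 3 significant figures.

Compute ⟨p⟩ and ⟨p²⟩ separately; (Δp)² = ⟨p²⟩ − ⟨p⟩².
Differentiate x·exp(−β·x) with the product rule; every integrand then reduces to terms xʲ·e^(−2βx) on [0, ∞), with ∫₀^∞ xʲ·e^(−2βx) dx = j!/(2β)^(j+1).
Normalization: ∫|u|² dx = 0.21596.
⟨p⟩ = 0.0000 and ⟨p²⟩ = 1.1025.
(Δp)² = 1.1025 − (0.0000)² = 1.1025.

1.10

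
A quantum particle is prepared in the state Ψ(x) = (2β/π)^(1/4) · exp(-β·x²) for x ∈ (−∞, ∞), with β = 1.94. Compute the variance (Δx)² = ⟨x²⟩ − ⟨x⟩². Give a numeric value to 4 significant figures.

Compute ⟨x⟩ and ⟨x²⟩ separately, then (Δx)² = ⟨x²⟩ − ⟨x⟩².
Gaussian moments: ∫x^(2j)·e^(−2βx²) dx = (2j−1)!!/(4β)^j · √(π/(2β)), odd powers integrate to 0; here √(π/(2β)) = 0.89983.
⟨x⟩ = 0.0000 and ⟨x²⟩ = 0.12887.
(Δx)² = 0.12887 − (0.0000)² = 0.12887.

0.1289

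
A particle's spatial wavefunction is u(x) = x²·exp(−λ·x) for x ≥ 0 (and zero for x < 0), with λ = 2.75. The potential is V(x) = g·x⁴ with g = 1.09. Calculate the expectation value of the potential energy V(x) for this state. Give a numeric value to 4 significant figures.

2.001

⟨V⟩ = ∫ V(x)·|u|² dx / ∫|u|² dx.
Every integrand reduces to terms xʲ·e^(−2λx) on [0, ∞); use ∫₀^∞ xʲ·e^(−2λx) dx = j!/(2λ)^(j+1).
State is unnormalized: ∫|u|² dx = 0.0047687, and ∫u*·V(x)·u dx = 0.0095430, so ⟨V⟩ = 0.0095430 / 0.0047687.
⟨V⟩ = 2.0012.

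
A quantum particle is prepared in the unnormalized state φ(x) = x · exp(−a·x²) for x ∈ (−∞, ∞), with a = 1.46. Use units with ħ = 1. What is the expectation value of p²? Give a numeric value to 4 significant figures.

4.380

p² φ = −ħ² d²φ/dx²; ⟨p²⟩ = −ħ² ∫ φ*·φ'' dx / ∫|φ|² dx.
Expand each integrand as polynomial × e^(−2ax²) and use ∫x^(2j)·e^(−2ax²) dx = (2j−1)!!/(4a)^j · √(π/(2a)), odd powers → 0; here √(π/(2a)) = 1.0373. Differentiate with the product rule, d/dx e^(−ax²) = −2ax·e^(−ax²).
State is unnormalized: ∫|φ|² dx = 0.17761, and ∫φ*·(−ħ² φ'') dx = 0.77794, so ⟨p²⟩ = 0.77794 / 0.17761.
⟨p²⟩ = 4.3800.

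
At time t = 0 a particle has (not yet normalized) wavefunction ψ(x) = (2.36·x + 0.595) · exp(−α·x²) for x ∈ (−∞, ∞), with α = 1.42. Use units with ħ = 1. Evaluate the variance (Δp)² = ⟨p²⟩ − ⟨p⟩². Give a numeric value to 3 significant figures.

Compute ⟨p⟩ and ⟨p²⟩ separately; (Δp)² = ⟨p²⟩ − ⟨p⟩².
Expand each integrand as polynomial × e^(−2αx²) and use ∫x^(2j)·e^(−2αx²) dx = (2j−1)!!/(4α)^j · √(π/(2α)), odd powers → 0; here √(π/(2α)) = 1.0518. Differentiate with the product rule, d/dx e^(−αx²) = −2αx·e^(−αx²).
Normalization: ∫|ψ|² dx = 1.4037.
⟨p⟩ = 0.0000 and ⟨p²⟩ = 3.5066.
(Δp)² = 3.5066 − (0.0000)² = 3.5066.

3.51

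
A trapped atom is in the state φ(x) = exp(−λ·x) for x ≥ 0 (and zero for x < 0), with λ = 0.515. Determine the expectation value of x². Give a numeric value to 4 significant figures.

1.885

⟨x²⟩ = ∫ x²·|φ|² dx / ∫|φ|² dx (integrals over the domain).
Every integrand reduces to terms xʲ·e^(−2λx) on [0, ∞); use ∫₀^∞ xʲ·e^(−2λx) dx = j!/(2λ)^(j+1).
State is unnormalized: ∫|φ|² dx = 0.97087, and ∫φ*·x²·φ dx = 1.8303, so ⟨x²⟩ = 1.8303 / 0.97087.
⟨x²⟩ = 1.8852.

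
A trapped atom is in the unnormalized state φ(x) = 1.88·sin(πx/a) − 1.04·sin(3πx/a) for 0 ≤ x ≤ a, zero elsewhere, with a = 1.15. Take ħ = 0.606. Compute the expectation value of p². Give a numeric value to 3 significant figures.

p² φ = −ħ² d²φ/dx²; ⟨p²⟩ = −ħ² ∫ φ*·φ'' dx / ∫|φ|² dx.
d²/dx² sin(jπx/a) = −(jπ/a)²·sin(jπx/a); on 0 ≤ x ≤ a, ∫sin²(jπx/a) dx = a/2 and ∫sin(jπx/a)·sin(lπx/a) dx = 0 for j ≠ l, so only diagonal terms survive in ∫|φ|² and ∫φ·φ″; ∫φ·φ′ dx = [φ²/2] between the walls = 0.
State is unnormalized: ∫|φ|² dx = 2.6542, and ∫φ*·(−ħ² φ'') dx = 20.910, so ⟨p²⟩ = 20.910 / 2.6542.
⟨p²⟩ = 7.8780.

7.88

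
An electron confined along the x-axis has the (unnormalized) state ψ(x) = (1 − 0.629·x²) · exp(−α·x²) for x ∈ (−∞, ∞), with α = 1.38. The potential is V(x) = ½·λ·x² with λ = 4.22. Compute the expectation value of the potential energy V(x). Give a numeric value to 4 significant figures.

0.2409

⟨V⟩ = ∫ V(x)·|ψ|² dx / ∫|ψ|² dx.
Expand each integrand as polynomial × e^(−2αx²) and use ∫x^(2j)·e^(−2αx²) dx = (2j−1)!!/(4α)^j · √(π/(2α)), odd powers → 0; here √(π/(2α)) = 1.0669.
State is unnormalized: ∫|ψ|² dx = 0.86531, and ∫ψ*·V(x)·ψ dx = 0.20842, so ⟨V⟩ = 0.20842 / 0.86531.
⟨V⟩ = 0.24087.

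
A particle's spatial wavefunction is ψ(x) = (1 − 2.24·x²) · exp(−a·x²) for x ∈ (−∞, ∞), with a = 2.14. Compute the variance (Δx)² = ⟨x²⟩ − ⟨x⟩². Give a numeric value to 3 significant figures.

0.0783

Compute ⟨x⟩ and ⟨x²⟩ separately, then (Δx)² = ⟨x²⟩ − ⟨x⟩².
Expand each integrand as polynomial × e^(−2ax²) and use ∫x^(2j)·e^(−2ax²) dx = (2j−1)!!/(4a)^j · √(π/(2a)), odd powers → 0; here √(π/(2a)) = 0.85675.
Normalization: ∫|ψ|² dx = 0.58436.
⟨x⟩ = 0.0000 and ⟨x²⟩ = 0.078286.
(Δx)² = 0.078286 − (0.0000)² = 0.078286.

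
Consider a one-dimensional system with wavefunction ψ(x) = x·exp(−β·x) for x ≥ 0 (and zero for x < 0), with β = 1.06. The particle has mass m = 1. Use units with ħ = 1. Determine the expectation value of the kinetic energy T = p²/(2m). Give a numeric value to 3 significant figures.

T = −(ħ²/2m) d²/dx², so ⟨T⟩ = −(ħ²/2m) ∫ ψ*·ψ'' dx / ∫|ψ|² dx; with m = 1.
Differentiate x·exp(−β·x) with the product rule; every integrand then reduces to terms xʲ·e^(−2βx) on [0, ∞), with ∫₀^∞ xʲ·e^(−2βx) dx = j!/(2β)^(j+1).
State is unnormalized: ∫|ψ|² dx = 0.20990, and ∫ψ*·(−ħ²/2m · ψ'') dx = 0.11792, so ⟨T⟩ = 0.11792 / 0.20990.
⟨T⟩ = 0.56180.

0.562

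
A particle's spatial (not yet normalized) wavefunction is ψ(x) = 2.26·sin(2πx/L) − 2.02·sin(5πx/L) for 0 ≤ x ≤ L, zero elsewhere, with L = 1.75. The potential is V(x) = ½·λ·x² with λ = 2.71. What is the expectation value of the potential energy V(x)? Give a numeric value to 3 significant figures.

⟨V⟩ = ∫ V(x)·|ψ|² dx / ∫|ψ|² dx.
On 0 ≤ x ≤ L (j ≠ l): ∫sin²(jπx/L) dx = L/2, ∫sin(jπx/L)·sin(lπx/L) dx = 0; diagonal moments ∫x·sin²(jπx/L) dx = L²/4, ∫x²·sin²(jπx/L) dx = L³·(1/6 − 1/(4j²π²)); cross terms ∫x·sin(jπx/L)·sin(lπx/L) dx = 0 for j + l even and −4jlL²/(π²(j² − l²)²) for j + l odd, ∫x²·sin(jπx/L)·sin(lπx/L) dx = (−1)^(j+l)·4jlL³/(π²(j² − l²)²); higher powers the same way via product-to-sum and parts.
State is unnormalized: ∫|ψ|² dx = 8.0395, and ∫ψ*·V(x)·ψ dx = 11.465, so ⟨V⟩ = 11.465 / 8.0395.
⟨V⟩ = 1.4261.

1.43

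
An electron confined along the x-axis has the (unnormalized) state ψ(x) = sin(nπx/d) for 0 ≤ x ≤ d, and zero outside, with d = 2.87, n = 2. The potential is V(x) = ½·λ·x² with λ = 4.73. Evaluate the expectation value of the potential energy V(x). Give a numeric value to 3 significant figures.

6.25

⟨V⟩ = ∫ V(x)·|ψ|² dx / ∫|ψ|² dx.
With sin²θ = (1 − cos2θ)/2 on 0 ≤ x ≤ d: ∫sin²(nπx/d) dx = d/2, ∫x·sin²(nπx/d) dx = d²/4, ∫x²·sin²(nπx/d) dx = d³·(1/6 − 1/(4n²π²)); higher powers xᵏ the same way, integrating xᵏ·cos(2nπx/d) by parts.
State is unnormalized: ∫|ψ|² dx = 1.4350, and ∫ψ*·V(x)·ψ dx = 8.9640, so ⟨V⟩ = 8.9640 / 1.4350.
⟨V⟩ = 6.2467.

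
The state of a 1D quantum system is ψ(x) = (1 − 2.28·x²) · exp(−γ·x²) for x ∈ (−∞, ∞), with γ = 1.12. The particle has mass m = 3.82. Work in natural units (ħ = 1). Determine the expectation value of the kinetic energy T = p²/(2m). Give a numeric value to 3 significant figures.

T = −(ħ²/2m) d²/dx², so ⟨T⟩ = −(ħ²/2m) ∫ ψ*·ψ'' dx / ∫|ψ|² dx; with m = 3.82.
Expand each integrand as polynomial × e^(−2γx²) and use ∫x^(2j)·e^(−2γx²) dx = (2j−1)!!/(4γ)^j · √(π/(2γ)), odd powers → 0; here √(π/(2γ)) = 1.1843. Differentiate with the product rule, d/dx e^(−γx²) = −2γx·e^(−γx²).
State is unnormalized: ∫|ψ|² dx = 0.89906, and ∫ψ*·(−ħ²/2m · ψ'') dx = 0.66509, so ⟨T⟩ = 0.66509 / 0.89906.
⟨T⟩ = 0.73976.

0.740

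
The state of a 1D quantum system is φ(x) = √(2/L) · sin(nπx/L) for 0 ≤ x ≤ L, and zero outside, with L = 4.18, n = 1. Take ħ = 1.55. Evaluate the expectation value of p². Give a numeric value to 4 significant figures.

1.357

p² φ = −ħ² d²φ/dx²; ⟨p²⟩ = −ħ² ∫ φ*·φ'' dx.
d/dx sin(nπx/L) = (nπ/L)·cos(nπx/L) and d²/dx² sin(nπx/L) = −(nπ/L)²·sin(nπx/L); on 0 ≤ x ≤ L, ∫sin²(nπx/L) dx = L/2 and ∫sin(nπx/L)·cos(nπx/L) dx = 0.
⟨p²⟩ = 1.3571.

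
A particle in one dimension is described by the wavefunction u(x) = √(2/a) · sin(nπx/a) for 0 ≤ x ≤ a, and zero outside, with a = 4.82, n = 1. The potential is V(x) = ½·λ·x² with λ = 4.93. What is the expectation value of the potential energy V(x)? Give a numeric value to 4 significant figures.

⟨V⟩ = ∫ V(x)·|u|² dx.
With sin²θ = (1 − cos2θ)/2 on 0 ≤ x ≤ a: ∫sin²(nπx/a) dx = a/2, ∫x·sin²(nπx/a) dx = a²/4, ∫x²·sin²(nπx/a) dx = a³·(1/6 − 1/(4n²π²)); higher powers xᵏ the same way, integrating xᵏ·cos(2nπx/a) by parts.
⟨V⟩ = 16.188.

16.19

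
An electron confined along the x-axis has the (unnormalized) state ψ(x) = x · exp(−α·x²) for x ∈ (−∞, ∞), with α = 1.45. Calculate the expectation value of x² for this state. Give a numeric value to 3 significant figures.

0.517

⟨x²⟩ = ∫ x²·|ψ|² dx / ∫|ψ|² dx (integrals over the domain).
Expand each integrand as polynomial × e^(−2αx²) and use ∫x^(2j)·e^(−2αx²) dx = (2j−1)!!/(4α)^j · √(π/(2α)), odd powers → 0; here √(π/(2α)) = 1.0408.
State is unnormalized: ∫|ψ|² dx = 0.17945, and ∫ψ*·x²·ψ dx = 0.092820, so ⟨x²⟩ = 0.092820 / 0.17945.
⟨x²⟩ = 0.51724.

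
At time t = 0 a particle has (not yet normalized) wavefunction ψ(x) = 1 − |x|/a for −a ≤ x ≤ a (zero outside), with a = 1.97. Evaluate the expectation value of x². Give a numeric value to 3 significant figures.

0.388

⟨x²⟩ = ∫ x²·|ψ|² dx / ∫|ψ|² dx (integrals over the domain).
ψ is even, so ∫ over [−a, a] = 2∫₀ᵃ with ψ = 1 − x/a there: ∫₀ᵃ (1 − x/a)² dx = a/3, ∫₀ᵃ x²(1 − x/a)² dx = a³/30, ∫₀ᵃ x⁴(1 − x/a)² dx = a⁵/105.
State is unnormalized: ∫|ψ|² dx = 1.3133, and ∫ψ*·x²·ψ dx = 0.50969, so ⟨x²⟩ = 0.50969 / 1.3133.
⟨x²⟩ = 0.38809.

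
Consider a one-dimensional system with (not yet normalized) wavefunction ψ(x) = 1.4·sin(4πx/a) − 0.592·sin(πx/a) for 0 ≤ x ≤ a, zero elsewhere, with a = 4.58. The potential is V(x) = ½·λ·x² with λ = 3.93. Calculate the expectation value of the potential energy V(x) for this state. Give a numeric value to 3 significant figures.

⟨V⟩ = ∫ V(x)·|ψ|² dx / ∫|ψ|² dx.
On 0 ≤ x ≤ a (j ≠ l): ∫sin²(jπx/a) dx = a/2, ∫sin(jπx/a)·sin(lπx/a) dx = 0; diagonal moments ∫x·sin²(jπx/a) dx = a²/4, ∫x²·sin²(jπx/a) dx = a³·(1/6 − 1/(4j²π²)); cross terms ∫x·sin(jπx/a)·sin(lπx/a) dx = 0 for j + l even and −4jla²/(π²(j² − l²)²) for j + l odd, ∫x²·sin(jπx/a)·sin(lπx/a) dx = (−1)^(j+l)·4jla³/(π²(j² − l²)²); higher powers the same way via product-to-sum and parts.
State is unnormalized: ∫|ψ|² dx = 5.2910, and ∫ψ*·V(x)·ψ dx = 72.688, so ⟨V⟩ = 72.688 / 5.2910.
⟨V⟩ = 13.738.

13.7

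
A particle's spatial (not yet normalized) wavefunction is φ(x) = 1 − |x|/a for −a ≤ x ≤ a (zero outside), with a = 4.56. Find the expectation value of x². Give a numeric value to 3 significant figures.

⟨x²⟩ = ∫ x²·|φ|² dx / ∫|φ|² dx (integrals over the domain).
φ is even, so ∫ over [−a, a] = 2∫₀ᵃ with φ = 1 − x/a there: ∫₀ᵃ (1 − x/a)² dx = a/3, ∫₀ᵃ x²(1 − x/a)² dx = a³/30, ∫₀ᵃ x⁴(1 − x/a)² dx = a⁵/105.
State is unnormalized: ∫|φ|² dx = 3.0400, and ∫φ*·x²·φ dx = 6.3213, so ⟨x²⟩ = 6.3213 / 3.0400.
⟨x²⟩ = 2.0794.

2.08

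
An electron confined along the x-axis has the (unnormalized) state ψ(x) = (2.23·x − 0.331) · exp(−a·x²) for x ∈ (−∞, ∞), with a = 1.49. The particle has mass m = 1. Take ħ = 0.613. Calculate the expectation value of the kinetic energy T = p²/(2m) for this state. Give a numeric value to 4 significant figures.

T = −(ħ²/2m) d²/dx², so ⟨T⟩ = −(ħ²/2m) ∫ ψ*·ψ'' dx / ∫|ψ|² dx; with m = 1.
Expand each integrand as polynomial × e^(−2ax²) and use ∫x^(2j)·e^(−2ax²) dx = (2j−1)!!/(4a)^j · √(π/(2a)), odd powers → 0; here √(π/(2a)) = 1.0268. Differentiate with the product rule, d/dx e^(−ax²) = −2ax·e^(−ax²).
State is unnormalized: ∫|ψ|² dx = 0.96920, and ∫ψ*·(−ħ²/2m · ψ'') dx = 0.75099, so ⟨T⟩ = 0.75099 / 0.96920.
⟨T⟩ = 0.77486.

0.7749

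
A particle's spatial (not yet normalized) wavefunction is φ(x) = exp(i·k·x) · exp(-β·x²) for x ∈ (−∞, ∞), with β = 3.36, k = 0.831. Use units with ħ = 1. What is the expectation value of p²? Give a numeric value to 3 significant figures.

p² φ = −ħ² d²φ/dx²; ⟨p²⟩ = −ħ² ∫ φ*·φ'' dx / ∫|φ|² dx.
Gaussian moments: ∫x^(2j)·e^(−2βx²) dx = (2j−1)!!/(4β)^j · √(π/(2β)), odd powers integrate to 0; here √(π/(2β)) = 0.68374. Derivatives: φ′ = (ik − 2βx)·φ, φ″ = ((ik − 2βx)² − 2β)·φ; the odd-in-x pieces drop out.
State is unnormalized: ∫|φ|² dx = 0.68374, and ∫φ*·(−ħ² φ'') dx = 2.7695, so ⟨p²⟩ = 2.7695 / 0.68374.
⟨p²⟩ = 4.0506.

4.05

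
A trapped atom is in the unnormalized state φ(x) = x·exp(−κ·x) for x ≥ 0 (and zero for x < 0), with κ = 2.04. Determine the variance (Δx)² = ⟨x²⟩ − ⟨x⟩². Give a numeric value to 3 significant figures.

Compute ⟨x⟩ and ⟨x²⟩ separately, then (Δx)² = ⟨x²⟩ − ⟨x⟩².
Every integrand reduces to terms xʲ·e^(−2κx) on [0, ∞); use ∫₀^∞ xʲ·e^(−2κx) dx = j!/(2κ)^(j+1).
Normalization: ∫|φ|² dx = 0.029448.
⟨x⟩ = 0.73529 and ⟨x²⟩ = 0.72088.
(Δx)² = 0.72088 − (0.73529)² = 0.18022.

0.180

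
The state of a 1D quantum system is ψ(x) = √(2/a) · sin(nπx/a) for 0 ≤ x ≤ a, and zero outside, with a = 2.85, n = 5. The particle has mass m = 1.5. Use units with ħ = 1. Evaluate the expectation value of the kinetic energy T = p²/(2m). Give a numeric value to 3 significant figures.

10.1

T = −(ħ²/2m) d²/dx², so ⟨T⟩ = −(ħ²/2m) ∫ ψ*·ψ'' dx; with m = 1.5.
d/dx sin(nπx/a) = (nπ/a)·cos(nπx/a) and d²/dx² sin(nπx/a) = −(nπ/a)²·sin(nπx/a); on 0 ≤ x ≤ a, ∫sin²(nπx/a) dx = a/2 and ∫sin(nπx/a)·cos(nπx/a) dx = 0.
⟨T⟩ = 10.126.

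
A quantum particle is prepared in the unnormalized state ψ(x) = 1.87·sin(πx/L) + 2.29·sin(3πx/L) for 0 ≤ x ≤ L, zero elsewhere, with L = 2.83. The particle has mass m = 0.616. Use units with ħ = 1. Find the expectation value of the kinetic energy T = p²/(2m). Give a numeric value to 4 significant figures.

T = −(ħ²/2m) d²/dx², so ⟨T⟩ = −(ħ²/2m) ∫ ψ*·ψ'' dx / ∫|ψ|² dx; with m = 0.616.
d²/dx² sin(jπx/L) = −(jπ/L)²·sin(jπx/L); on 0 ≤ x ≤ L, ∫sin²(jπx/L) dx = L/2 and ∫sin(jπx/L)·sin(lπx/L) dx = 0 for j ≠ l, so only diagonal terms survive in ∫|ψ|² and ∫ψ·ψ″; ∫ψ·ψ′ dx = [ψ²/2] between the walls = 0.
State is unnormalized: ∫|ψ|² dx = 12.369, and ∫ψ*·(−ħ²/2m · ψ'') dx = 71.751, so ⟨T⟩ = 71.751 / 12.369.
⟨T⟩ = 5.8011.

5.801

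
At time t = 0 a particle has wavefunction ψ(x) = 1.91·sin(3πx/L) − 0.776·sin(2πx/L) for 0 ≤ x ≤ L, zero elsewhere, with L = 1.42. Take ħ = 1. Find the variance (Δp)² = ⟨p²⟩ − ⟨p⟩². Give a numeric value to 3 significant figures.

Compute ⟨p⟩ and ⟨p²⟩ separately; (Δp)² = ⟨p²⟩ − ⟨p⟩².
d²/dx² sin(jπx/L) = −(jπ/L)²·sin(jπx/L); on 0 ≤ x ≤ L, ∫sin²(jπx/L) dx = L/2 and ∫sin(jπx/L)·sin(lπx/L) dx = 0 for j ≠ l, so only diagonal terms survive in ∫|ψ|² and ∫ψ·ψ″; ∫ψ·ψ′ dx = [ψ²/2] between the walls = 0.
Normalization: ∫|ψ|² dx = 3.0177.
⟨p⟩ = 0.0000 and ⟨p²⟩ = 40.585.
(Δp)² = 40.585 − (0.0000)² = 40.585.

40.6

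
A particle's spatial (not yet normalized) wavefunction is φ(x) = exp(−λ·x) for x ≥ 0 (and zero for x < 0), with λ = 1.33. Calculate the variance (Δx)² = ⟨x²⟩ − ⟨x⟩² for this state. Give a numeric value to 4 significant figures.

Compute ⟨x⟩ and ⟨x²⟩ separately, then (Δx)² = ⟨x²⟩ − ⟨x⟩².
Every integrand reduces to terms xʲ·e^(−2λx) on [0, ∞); use ∫₀^∞ xʲ·e^(−2λx) dx = j!/(2λ)^(j+1).
Normalization: ∫|φ|² dx = 0.37594.
⟨x⟩ = 0.37594 and ⟨x²⟩ = 0.28266.
(Δx)² = 0.28266 − (0.37594)² = 0.14133.

0.1413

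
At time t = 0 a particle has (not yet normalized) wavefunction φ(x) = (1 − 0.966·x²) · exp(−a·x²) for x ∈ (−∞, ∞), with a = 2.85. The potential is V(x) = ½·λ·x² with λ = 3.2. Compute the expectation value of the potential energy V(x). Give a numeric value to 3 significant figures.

0.0987

⟨V⟩ = ∫ V(x)·|φ|² dx / ∫|φ|² dx.
Expand each integrand as polynomial × e^(−2ax²) and use ∫x^(2j)·e^(−2ax²) dx = (2j−1)!!/(4a)^j · √(π/(2a)), odd powers → 0; here √(π/(2a)) = 0.74240.
State is unnormalized: ∫|φ|² dx = 0.63257, and ∫φ*·V(x)·φ dx = 0.062443, so ⟨V⟩ = 0.062443 / 0.63257.
⟨V⟩ = 0.098713.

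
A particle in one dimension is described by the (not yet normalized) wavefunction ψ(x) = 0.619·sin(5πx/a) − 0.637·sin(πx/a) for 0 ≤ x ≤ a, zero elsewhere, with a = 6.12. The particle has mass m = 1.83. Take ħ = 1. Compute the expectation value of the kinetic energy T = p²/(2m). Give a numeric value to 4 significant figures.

0.9112

T = −(ħ²/2m) d²/dx², so ⟨T⟩ = −(ħ²/2m) ∫ ψ*·ψ'' dx / ∫|ψ|² dx; with m = 1.83.
d²/dx² sin(jπx/a) = −(jπ/a)²·sin(jπx/a); on 0 ≤ x ≤ a, ∫sin²(jπx/a) dx = a/2 and ∫sin(jπx/a)·sin(lπx/a) dx = 0 for j ≠ l, so only diagonal terms survive in ∫|ψ|² and ∫ψ·ψ″; ∫ψ·ψ′ dx = [ψ²/2] between the walls = 0.
State is unnormalized: ∫|ψ|² dx = 2.4141, and ∫ψ*·(−ħ²/2m · ψ'') dx = 2.1998, so ⟨T⟩ = 2.1998 / 2.4141.
⟨T⟩ = 0.91121.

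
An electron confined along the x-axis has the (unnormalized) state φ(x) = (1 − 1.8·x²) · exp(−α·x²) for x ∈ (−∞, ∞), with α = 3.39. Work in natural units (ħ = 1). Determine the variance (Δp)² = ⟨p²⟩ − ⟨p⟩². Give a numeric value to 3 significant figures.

5.98

Compute ⟨p⟩ and ⟨p²⟩ separately; (Δp)² = ⟨p²⟩ − ⟨p⟩².
Expand each integrand as polynomial × e^(−2αx²) and use ∫x^(2j)·e^(−2αx²) dx = (2j−1)!!/(4α)^j · √(π/(2α)), odd powers → 0; here √(π/(2α)) = 0.68071. Differentiate with the product rule, d/dx e^(−αx²) = −2αx·e^(−αx²).
Normalization: ∫|φ|² dx = 0.53597.
⟨p⟩ = 0.0000 and ⟨p²⟩ = 5.9795.
(Δp)² = 5.9795 − (0.0000)² = 5.9795.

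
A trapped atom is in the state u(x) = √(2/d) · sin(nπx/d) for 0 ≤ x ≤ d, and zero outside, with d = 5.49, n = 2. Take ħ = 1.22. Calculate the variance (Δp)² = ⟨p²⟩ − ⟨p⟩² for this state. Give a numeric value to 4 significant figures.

1.950

Compute ⟨p⟩ and ⟨p²⟩ separately; (Δp)² = ⟨p²⟩ − ⟨p⟩².
d/dx sin(nπx/d) = (nπ/d)·cos(nπx/d) and d²/dx² sin(nπx/d) = −(nπ/d)²·sin(nπx/d); on 0 ≤ x ≤ d, ∫sin²(nπx/d) dx = d/2 and ∫sin(nπx/d)·cos(nπx/d) dx = 0.
⟨p⟩ = 0.0000 and ⟨p²⟩ = 1.9496.
(Δp)² = 1.9496 − (0.0000)² = 1.9496.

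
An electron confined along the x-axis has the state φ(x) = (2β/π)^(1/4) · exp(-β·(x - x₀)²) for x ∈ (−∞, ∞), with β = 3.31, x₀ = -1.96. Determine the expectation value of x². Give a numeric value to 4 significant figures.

3.917

⟨x²⟩ = ∫ x²·|φ|² dx (integrals over the domain).
Gaussian moments (u = x − x₀): ∫u^(2j)·e^(−2βu²) du = (2j−1)!!/(4β)^j · √(π/(2β)), odd powers integrate to 0; here √(π/(2β)) = 0.68888.
⟨x²⟩ = 3.9171.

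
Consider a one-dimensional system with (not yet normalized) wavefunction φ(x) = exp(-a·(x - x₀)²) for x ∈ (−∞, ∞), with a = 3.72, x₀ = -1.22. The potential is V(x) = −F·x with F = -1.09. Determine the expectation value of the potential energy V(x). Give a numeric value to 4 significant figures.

-1.330

⟨V⟩ = ∫ V(x)·|φ|² dx / ∫|φ|² dx.
Gaussian moments (u = x − x₀): ∫u^(2j)·e^(−2au²) du = (2j−1)!!/(4a)^j · √(π/(2a)), odd powers integrate to 0; here √(π/(2a)) = 0.64981.
State is unnormalized: ∫|φ|² dx = 0.64981, and ∫φ*·V(x)·φ dx = -0.86412, so ⟨V⟩ = -0.86412 / 0.64981.
⟨V⟩ = -1.3298.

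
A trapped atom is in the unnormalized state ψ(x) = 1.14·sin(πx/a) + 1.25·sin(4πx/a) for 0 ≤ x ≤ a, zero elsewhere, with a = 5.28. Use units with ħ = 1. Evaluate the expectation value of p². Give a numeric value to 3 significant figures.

p² ψ = −ħ² d²ψ/dx²; ⟨p²⟩ = −ħ² ∫ ψ*·ψ'' dx / ∫|ψ|² dx.
d²/dx² sin(jπx/a) = −(jπ/a)²·sin(jπx/a); on 0 ≤ x ≤ a, ∫sin²(jπx/a) dx = a/2 and ∫sin(jπx/a)·sin(lπx/a) dx = 0 for j ≠ l, so only diagonal terms survive in ∫|ψ|² and ∫ψ·ψ″; ∫ψ·ψ′ dx = [ψ²/2] between the walls = 0.
State is unnormalized: ∫|ψ|² dx = 7.5559, and ∫ψ*·(−ħ² ψ'') dx = 24.580, so ⟨p²⟩ = 24.580 / 7.5559.
⟨p²⟩ = 3.2531.

3.25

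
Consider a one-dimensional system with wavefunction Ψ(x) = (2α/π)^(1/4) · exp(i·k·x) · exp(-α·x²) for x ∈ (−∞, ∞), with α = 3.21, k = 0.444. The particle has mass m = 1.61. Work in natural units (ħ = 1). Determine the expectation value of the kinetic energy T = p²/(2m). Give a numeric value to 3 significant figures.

1.06

T = −(ħ²/2m) d²/dx², so ⟨T⟩ = −(ħ²/2m) ∫ Ψ*·Ψ'' dx; with m = 1.61.
Gaussian moments: ∫x^(2j)·e^(−2αx²) dx = (2j−1)!!/(4α)^j · √(π/(2α)), odd powers integrate to 0; here √(π/(2α)) = 0.69953. Derivatives: Ψ′ = (ik − 2αx)·Ψ, Ψ″ = ((ik − 2αx)² − 2α)·Ψ; the odd-in-x pieces drop out.
⟨T⟩ = 1.0581.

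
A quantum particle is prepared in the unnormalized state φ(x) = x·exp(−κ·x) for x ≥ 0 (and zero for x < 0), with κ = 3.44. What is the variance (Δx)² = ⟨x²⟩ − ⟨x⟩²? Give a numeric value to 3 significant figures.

Compute ⟨x⟩ and ⟨x²⟩ separately, then (Δx)² = ⟨x²⟩ − ⟨x⟩².
Every integrand reduces to terms xʲ·e^(−2κx) on [0, ∞); use ∫₀^∞ xʲ·e^(−2κx) dx = j!/(2κ)^(j+1).
Normalization: ∫|φ|² dx = 0.0061414.
⟨x⟩ = 0.43605 and ⟨x²⟩ = 0.25352.
(Δx)² = 0.25352 − (0.43605)² = 0.063379.

0.0634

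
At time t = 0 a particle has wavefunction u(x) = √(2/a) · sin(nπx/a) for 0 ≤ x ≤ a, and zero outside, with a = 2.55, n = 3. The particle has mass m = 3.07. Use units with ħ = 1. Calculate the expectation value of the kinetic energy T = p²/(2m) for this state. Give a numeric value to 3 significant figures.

T = −(ħ²/2m) d²/dx², so ⟨T⟩ = −(ħ²/2m) ∫ u*·u'' dx; with m = 3.07.
d/dx sin(nπx/a) = (nπ/a)·cos(nπx/a) and d²/dx² sin(nπx/a) = −(nπ/a)²·sin(nπx/a); on 0 ≤ x ≤ a, ∫sin²(nπx/a) dx = a/2 and ∫sin(nπx/a)·cos(nπx/a) dx = 0.
⟨T⟩ = 2.2248.

2.22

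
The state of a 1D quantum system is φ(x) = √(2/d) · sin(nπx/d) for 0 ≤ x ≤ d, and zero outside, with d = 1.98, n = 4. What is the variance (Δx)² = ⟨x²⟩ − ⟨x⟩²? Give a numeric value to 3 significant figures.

0.314

Compute ⟨x⟩ and ⟨x²⟩ separately, then (Δx)² = ⟨x²⟩ − ⟨x⟩².
With sin²θ = (1 − cos2θ)/2 on 0 ≤ x ≤ d: ∫sin²(nπx/d) dx = d/2, ∫x·sin²(nπx/d) dx = d²/4, ∫x²·sin²(nπx/d) dx = d³·(1/6 − 1/(4n²π²)); higher powers xᵏ the same way, integrating xᵏ·cos(2nπx/d) by parts.
⟨x⟩ = 0.99000 and ⟨x²⟩ = 1.2944.
(Δx)² = 1.2944 − (0.99000)² = 0.31429.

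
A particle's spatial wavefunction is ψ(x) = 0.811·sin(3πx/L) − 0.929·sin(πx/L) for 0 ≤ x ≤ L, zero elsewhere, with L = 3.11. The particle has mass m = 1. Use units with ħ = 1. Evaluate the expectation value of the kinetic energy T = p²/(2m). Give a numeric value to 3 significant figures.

2.28

T = −(ħ²/2m) d²/dx², so ⟨T⟩ = −(ħ²/2m) ∫ ψ*·ψ'' dx / ∫|ψ|² dx; with m = 1.
d²/dx² sin(jπx/L) = −(jπ/L)²·sin(jπx/L); on 0 ≤ x ≤ L, ∫sin²(jπx/L) dx = L/2 and ∫sin(jπx/L)·sin(lπx/L) dx = 0 for j ≠ l, so only diagonal terms survive in ∫|ψ|² and ∫ψ·ψ″; ∫ψ·ψ′ dx = [ψ²/2] between the walls = 0.
State is unnormalized: ∫|ψ|² dx = 2.3648, and ∫ψ*·(−ħ²/2m · ψ'') dx = 5.3811, so ⟨T⟩ = 5.3811 / 2.3648.
⟨T⟩ = 2.2755.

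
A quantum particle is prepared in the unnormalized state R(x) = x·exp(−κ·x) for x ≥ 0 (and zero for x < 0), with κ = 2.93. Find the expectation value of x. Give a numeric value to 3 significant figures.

⟨x⟩ = ∫ x·|R|² dx / ∫|R|² dx (integrals over the domain).
Every integrand reduces to terms xʲ·e^(−2κx) on [0, ∞); use ∫₀^∞ xʲ·e^(−2κx) dx = j!/(2κ)^(j+1).
State is unnormalized: ∫|R|² dx = 0.0099389, and ∫R*·x·R dx = 0.0050882, so ⟨x⟩ = 0.0050882 / 0.0099389.
⟨x⟩ = 0.51195.

0.512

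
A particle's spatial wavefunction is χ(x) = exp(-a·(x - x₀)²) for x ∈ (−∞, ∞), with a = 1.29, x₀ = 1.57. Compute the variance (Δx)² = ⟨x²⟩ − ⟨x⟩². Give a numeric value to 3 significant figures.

Compute ⟨x⟩ and ⟨x²⟩ separately, then (Δx)² = ⟨x²⟩ − ⟨x⟩².
Gaussian moments (u = x − x₀): ∫u^(2j)·e^(−2au²) du = (2j−1)!!/(4a)^j · √(π/(2a)), odd powers integrate to 0; here √(π/(2a)) = 1.1035.
Normalization: ∫|χ|² dx = 1.1035.
⟨x⟩ = 1.5700 and ⟨x²⟩ = 2.6587.
(Δx)² = 2.6587 − (1.5700)² = 0.19380.

0.194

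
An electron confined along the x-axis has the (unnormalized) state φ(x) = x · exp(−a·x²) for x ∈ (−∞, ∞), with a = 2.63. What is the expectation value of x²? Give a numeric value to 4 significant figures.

0.2852

⟨x²⟩ = ∫ x²·|φ|² dx / ∫|φ|² dx (integrals over the domain).
Expand each integrand as polynomial × e^(−2ax²) and use ∫x^(2j)·e^(−2ax²) dx = (2j−1)!!/(4a)^j · √(π/(2a)), odd powers → 0; here √(π/(2a)) = 0.77283.
State is unnormalized: ∫|φ|² dx = 0.073463, and ∫φ*·x²·φ dx = 0.020949, so ⟨x²⟩ = 0.020949 / 0.073463.
⟨x²⟩ = 0.28517.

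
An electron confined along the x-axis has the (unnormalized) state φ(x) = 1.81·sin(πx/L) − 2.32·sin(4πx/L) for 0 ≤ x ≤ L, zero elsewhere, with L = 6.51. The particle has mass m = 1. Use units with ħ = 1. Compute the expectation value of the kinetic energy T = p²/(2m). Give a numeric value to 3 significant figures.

T = −(ħ²/2m) d²/dx², so ⟨T⟩ = −(ħ²/2m) ∫ φ*·φ'' dx / ∫|φ|² dx; with m = 1.
d²/dx² sin(jπx/L) = −(jπ/L)²·sin(jπx/L); on 0 ≤ x ≤ L, ∫sin²(jπx/L) dx = L/2 and ∫sin(jπx/L)·sin(lπx/L) dx = 0 for j ≠ l, so only diagonal terms survive in ∫|φ|² and ∫φ·φ″; ∫φ·φ′ dx = [φ²/2] between the walls = 0.
State is unnormalized: ∫|φ|² dx = 28.183, and ∫φ*·(−ħ²/2m · φ'') dx = 33.882, so ⟨T⟩ = 33.882 / 28.183.
⟨T⟩ = 1.2022.

1.20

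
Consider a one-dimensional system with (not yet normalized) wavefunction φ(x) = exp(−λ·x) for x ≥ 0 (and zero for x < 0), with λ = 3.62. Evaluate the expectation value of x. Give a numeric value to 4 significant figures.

0.1381

⟨x⟩ = ∫ x·|φ|² dx / ∫|φ|² dx (integrals over the domain).
Every integrand reduces to terms xʲ·e^(−2λx) on [0, ∞); use ∫₀^∞ xʲ·e^(−2λx) dx = j!/(2λ)^(j+1).
State is unnormalized: ∫|φ|² dx = 0.13812, and ∫φ*·x·φ dx = 0.019078, so ⟨x⟩ = 0.019078 / 0.13812.
⟨x⟩ = 0.13812.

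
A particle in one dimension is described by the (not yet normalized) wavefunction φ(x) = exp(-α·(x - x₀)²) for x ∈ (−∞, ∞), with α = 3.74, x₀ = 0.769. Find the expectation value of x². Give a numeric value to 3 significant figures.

⟨x²⟩ = ∫ x²·|φ|² dx / ∫|φ|² dx (integrals over the domain).
Gaussian moments (u = x − x₀): ∫u^(2j)·e^(−2αu²) du = (2j−1)!!/(4α)^j · √(π/(2α)), odd powers integrate to 0; here √(π/(2α)) = 0.64807.
State is unnormalized: ∫|φ|² dx = 0.64807, and ∫φ*·x²·φ dx = 0.42657, so ⟨x²⟩ = 0.42657 / 0.64807.
⟨x²⟩ = 0.65821.

0.658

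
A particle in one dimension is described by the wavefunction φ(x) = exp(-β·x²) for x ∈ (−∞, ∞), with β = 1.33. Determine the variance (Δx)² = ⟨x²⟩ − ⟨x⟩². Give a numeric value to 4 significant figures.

0.1880

Compute ⟨x⟩ and ⟨x²⟩ separately, then (Δx)² = ⟨x²⟩ − ⟨x⟩².
Gaussian moments: ∫x^(2j)·e^(−2βx²) dx = (2j−1)!!/(4β)^j · √(π/(2β)), odd powers integrate to 0; here √(π/(2β)) = 1.0868.
Normalization: ∫|φ|² dx = 1.0868.
⟨x⟩ = 0.0000 and ⟨x²⟩ = 0.18797.
(Δx)² = 0.18797 − (0.0000)² = 0.18797.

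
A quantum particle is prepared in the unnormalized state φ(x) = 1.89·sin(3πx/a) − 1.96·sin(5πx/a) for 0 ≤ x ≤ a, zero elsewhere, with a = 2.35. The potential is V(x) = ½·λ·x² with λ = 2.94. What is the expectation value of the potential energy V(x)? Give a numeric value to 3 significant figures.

⟨V⟩ = ∫ V(x)·|φ|² dx / ∫|φ|² dx.
On 0 ≤ x ≤ a (j ≠ l): ∫sin²(jπx/a) dx = a/2, ∫sin(jπx/a)·sin(lπx/a) dx = 0; diagonal moments ∫x·sin²(jπx/a) dx = a²/4, ∫x²·sin²(jπx/a) dx = a³·(1/6 − 1/(4j²π²)); cross terms ∫x·sin(jπx/a)·sin(lπx/a) dx = 0 for j + l even and −4jla²/(π²(j² − l²)²) for j + l odd, ∫x²·sin(jπx/a)·sin(lπx/a) dx = (−1)^(j+l)·4jla³/(π²(j² − l²)²); higher powers the same way via product-to-sum and parts.
State is unnormalized: ∫|φ|² dx = 8.7111, and ∫φ*·V(x)·φ dx = 19.950, so ⟨V⟩ = 19.950 / 8.7111.
⟨V⟩ = 2.2902.

2.29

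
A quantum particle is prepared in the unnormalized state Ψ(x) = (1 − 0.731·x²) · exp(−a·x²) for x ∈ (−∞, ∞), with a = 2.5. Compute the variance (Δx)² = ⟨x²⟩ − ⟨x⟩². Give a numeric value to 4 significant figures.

0.07376

Compute ⟨x⟩ and ⟨x²⟩ separately, then (Δx)² = ⟨x²⟩ − ⟨x⟩².
Expand each integrand as polynomial × e^(−2ax²) and use ∫x^(2j)·e^(−2ax²) dx = (2j−1)!!/(4a)^j · √(π/(2a)), odd powers → 0; here √(π/(2a)) = 0.79267.
Normalization: ∫|Ψ|² dx = 0.68948.
⟨x⟩ = 0.0000 and ⟨x²⟩ = 0.073756.
(Δx)² = 0.073756 − (0.0000)² = 0.073756.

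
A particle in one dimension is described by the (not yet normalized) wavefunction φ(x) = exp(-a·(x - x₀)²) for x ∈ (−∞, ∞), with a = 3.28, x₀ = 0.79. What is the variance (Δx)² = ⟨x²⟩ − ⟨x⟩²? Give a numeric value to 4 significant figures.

0.07622

Compute ⟨x⟩ and ⟨x²⟩ separately, then (Δx)² = ⟨x²⟩ − ⟨x⟩².
Gaussian moments (u = x − x₀): ∫u^(2j)·e^(−2au²) du = (2j−1)!!/(4a)^j · √(π/(2a)), odd powers integrate to 0; here √(π/(2a)) = 0.69203.
Normalization: ∫|φ|² dx = 0.69203.
⟨x⟩ = 0.79000 and ⟨x²⟩ = 0.70032.
(Δx)² = 0.70032 − (0.79000)² = 0.076220.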